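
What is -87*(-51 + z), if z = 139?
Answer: -7656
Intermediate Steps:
-87*(-51 + z) = -87*(-51 + 139) = -87*88 = -7656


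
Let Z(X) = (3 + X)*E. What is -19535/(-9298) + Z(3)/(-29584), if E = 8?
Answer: 36092321/17192002 ≈ 2.0994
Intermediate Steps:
Z(X) = 24 + 8*X (Z(X) = (3 + X)*8 = 24 + 8*X)
-19535/(-9298) + Z(3)/(-29584) = -19535/(-9298) + (24 + 8*3)/(-29584) = -19535*(-1/9298) + (24 + 24)*(-1/29584) = 19535/9298 + 48*(-1/29584) = 19535/9298 - 3/1849 = 36092321/17192002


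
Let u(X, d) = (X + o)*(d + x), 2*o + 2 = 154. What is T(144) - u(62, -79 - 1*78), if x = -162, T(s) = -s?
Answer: 43878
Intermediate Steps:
o = 76 (o = -1 + (1/2)*154 = -1 + 77 = 76)
u(X, d) = (-162 + d)*(76 + X) (u(X, d) = (X + 76)*(d - 162) = (76 + X)*(-162 + d) = (-162 + d)*(76 + X))
T(144) - u(62, -79 - 1*78) = -1*144 - (-12312 - 162*62 + 76*(-79 - 1*78) + 62*(-79 - 1*78)) = -144 - (-12312 - 10044 + 76*(-79 - 78) + 62*(-79 - 78)) = -144 - (-12312 - 10044 + 76*(-157) + 62*(-157)) = -144 - (-12312 - 10044 - 11932 - 9734) = -144 - 1*(-44022) = -144 + 44022 = 43878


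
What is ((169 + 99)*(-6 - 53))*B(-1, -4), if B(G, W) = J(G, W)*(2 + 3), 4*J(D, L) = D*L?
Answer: -79060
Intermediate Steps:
J(D, L) = D*L/4 (J(D, L) = (D*L)/4 = D*L/4)
B(G, W) = 5*G*W/4 (B(G, W) = (G*W/4)*(2 + 3) = (G*W/4)*5 = 5*G*W/4)
((169 + 99)*(-6 - 53))*B(-1, -4) = ((169 + 99)*(-6 - 53))*((5/4)*(-1)*(-4)) = (268*(-59))*5 = -15812*5 = -79060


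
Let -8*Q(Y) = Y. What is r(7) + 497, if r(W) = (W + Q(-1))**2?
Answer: 35057/64 ≈ 547.77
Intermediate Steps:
Q(Y) = -Y/8
r(W) = (1/8 + W)**2 (r(W) = (W - 1/8*(-1))**2 = (W + 1/8)**2 = (1/8 + W)**2)
r(7) + 497 = (1 + 8*7)**2/64 + 497 = (1 + 56)**2/64 + 497 = (1/64)*57**2 + 497 = (1/64)*3249 + 497 = 3249/64 + 497 = 35057/64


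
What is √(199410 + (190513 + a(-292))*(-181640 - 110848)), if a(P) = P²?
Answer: I*√80661263766 ≈ 2.8401e+5*I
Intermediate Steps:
√(199410 + (190513 + a(-292))*(-181640 - 110848)) = √(199410 + (190513 + (-292)²)*(-181640 - 110848)) = √(199410 + (190513 + 85264)*(-292488)) = √(199410 + 275777*(-292488)) = √(199410 - 80661463176) = √(-80661263766) = I*√80661263766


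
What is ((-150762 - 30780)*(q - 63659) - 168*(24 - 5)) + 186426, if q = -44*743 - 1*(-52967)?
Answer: 7876201362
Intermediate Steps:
q = 20275 (q = -32692 + 52967 = 20275)
((-150762 - 30780)*(q - 63659) - 168*(24 - 5)) + 186426 = ((-150762 - 30780)*(20275 - 63659) - 168*(24 - 5)) + 186426 = (-181542*(-43384) - 168*19) + 186426 = (7876018128 - 3192) + 186426 = 7876014936 + 186426 = 7876201362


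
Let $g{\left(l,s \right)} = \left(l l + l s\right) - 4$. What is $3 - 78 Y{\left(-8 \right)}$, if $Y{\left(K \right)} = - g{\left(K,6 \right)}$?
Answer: $939$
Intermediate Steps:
$g{\left(l,s \right)} = -4 + l^{2} + l s$ ($g{\left(l,s \right)} = \left(l^{2} + l s\right) - 4 = -4 + l^{2} + l s$)
$Y{\left(K \right)} = 4 - K^{2} - 6 K$ ($Y{\left(K \right)} = - (-4 + K^{2} + K 6) = - (-4 + K^{2} + 6 K) = 4 - K^{2} - 6 K$)
$3 - 78 Y{\left(-8 \right)} = 3 - 78 \left(4 - \left(-8\right)^{2} - -48\right) = 3 - 78 \left(4 - 64 + 48\right) = 3 - -936 = 3 + 936 = 939$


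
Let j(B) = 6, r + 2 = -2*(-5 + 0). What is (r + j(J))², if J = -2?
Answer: 196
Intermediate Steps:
r = 8 (r = -2 - 2*(-5 + 0) = -2 - 2*(-5) = -2 + 10 = 8)
(r + j(J))² = (8 + 6)² = 14² = 196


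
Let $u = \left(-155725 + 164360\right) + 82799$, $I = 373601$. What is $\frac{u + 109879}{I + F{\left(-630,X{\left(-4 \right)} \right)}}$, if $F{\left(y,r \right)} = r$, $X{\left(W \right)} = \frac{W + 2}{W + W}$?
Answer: $\frac{805252}{1494405} \approx 0.53884$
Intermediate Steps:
$X{\left(W \right)} = \frac{2 + W}{2 W}$
$u = 91434$ ($u = 8635 + 82799 = 91434$)
$\frac{u + 109879}{I + F{\left(-630,X{\left(-4 \right)} \right)}} = \frac{91434 + 109879}{373601 + \frac{2 - 4}{2 \left(-4\right)}} = \frac{201313}{373601 + \frac{1}{2} \left(- \frac{1}{4}\right) \left(-2\right)} = \frac{201313}{373601 + \frac{1}{4}} = \frac{201313}{\frac{1494405}{4}} = 201313 \cdot \frac{4}{1494405} = \frac{805252}{1494405}$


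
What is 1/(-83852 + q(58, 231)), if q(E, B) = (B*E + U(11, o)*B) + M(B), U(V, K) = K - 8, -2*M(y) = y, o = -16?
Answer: -2/152227 ≈ -1.3138e-5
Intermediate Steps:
M(y) = -y/2
U(V, K) = -8 + K
q(E, B) = -49*B/2 + B*E (q(E, B) = (B*E + (-8 - 16)*B) - B/2 = (B*E - 24*B) - B/2 = (-24*B + B*E) - B/2 = -49*B/2 + B*E)
1/(-83852 + q(58, 231)) = 1/(-83852 + (½)*231*(-49 + 2*58)) = 1/(-83852 + (½)*231*(-49 + 116)) = 1/(-83852 + (½)*231*67) = 1/(-83852 + 15477/2) = 1/(-152227/2) = -2/152227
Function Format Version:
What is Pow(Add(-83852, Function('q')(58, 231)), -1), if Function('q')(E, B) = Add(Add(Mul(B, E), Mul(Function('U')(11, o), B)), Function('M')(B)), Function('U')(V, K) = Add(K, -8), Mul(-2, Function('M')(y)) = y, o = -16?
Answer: Rational(-2, 152227) ≈ -1.3138e-5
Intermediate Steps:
Function('M')(y) = Mul(Rational(-1, 2), y)
Function('U')(V, K) = Add(-8, K)
Function('q')(E, B) = Add(Mul(Rational(-49, 2), B), Mul(B, E)) (Function('q')(E, B) = Add(Add(Mul(B, E), Mul(Add(-8, -16), B)), Mul(Rational(-1, 2), B)) = Add(Add(Mul(B, E), Mul(-24, B)), Mul(Rational(-1, 2), B)) = Add(Add(Mul(-24, B), Mul(B, E)), Mul(Rational(-1, 2), B)) = Add(Mul(Rational(-49, 2), B), Mul(B, E)))
Pow(Add(-83852, Function('q')(58, 231)), -1) = Pow(Add(-83852, Mul(Rational(1, 2), 231, Add(-49, Mul(2, 58)))), -1) = Pow(Add(-83852, Mul(Rational(1, 2), 231, Add(-49, 116))), -1) = Pow(Add(-83852, Mul(Rational(1, 2), 231, 67)), -1) = Pow(Add(-83852, Rational(15477, 2)), -1) = Pow(Rational(-152227, 2), -1) = Rational(-2, 152227)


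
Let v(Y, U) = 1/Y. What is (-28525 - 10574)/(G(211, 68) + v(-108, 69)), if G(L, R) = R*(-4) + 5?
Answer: 4222692/28837 ≈ 146.43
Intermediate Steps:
G(L, R) = 5 - 4*R (G(L, R) = -4*R + 5 = 5 - 4*R)
(-28525 - 10574)/(G(211, 68) + v(-108, 69)) = (-28525 - 10574)/((5 - 4*68) + 1/(-108)) = -39099/((5 - 272) - 1/108) = -39099/(-267 - 1/108) = -39099/(-28837/108) = -39099*(-108/28837) = 4222692/28837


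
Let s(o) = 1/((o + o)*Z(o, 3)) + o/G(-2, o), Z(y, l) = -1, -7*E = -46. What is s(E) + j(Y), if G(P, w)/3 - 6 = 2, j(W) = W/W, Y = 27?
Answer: 1157/966 ≈ 1.1977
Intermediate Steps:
E = 46/7 (E = -1/7*(-46) = 46/7 ≈ 6.5714)
j(W) = 1
G(P, w) = 24 (G(P, w) = 18 + 3*2 = 18 + 6 = 24)
s(o) = -1/(2*o) + o/24 (s(o) = 1/((o + o)*(-1)) + o/24 = -1/(2*o) + o*(1/24) = (1/(2*o))*(-1) + o/24 = -1/(2*o) + o/24)
s(E) + j(Y) = (-12 + (46/7)**2)/(24*(46/7)) + 1 = (1/24)*(7/46)*(-12 + 2116/49) + 1 = (1/24)*(7/46)*(1528/49) + 1 = 191/966 + 1 = 1157/966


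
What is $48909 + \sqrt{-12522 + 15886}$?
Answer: $48967$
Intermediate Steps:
$48909 + \sqrt{-12522 + 15886} = 48909 + \sqrt{3364} = 48909 + 58 = 48967$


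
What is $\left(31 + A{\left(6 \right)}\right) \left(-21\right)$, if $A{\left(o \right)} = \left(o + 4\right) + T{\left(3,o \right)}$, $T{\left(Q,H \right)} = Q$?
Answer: $-924$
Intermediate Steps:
$A{\left(o \right)} = 7 + o$ ($A{\left(o \right)} = \left(o + 4\right) + 3 = \left(4 + o\right) + 3 = 7 + o$)
$\left(31 + A{\left(6 \right)}\right) \left(-21\right) = \left(31 + \left(7 + 6\right)\right) \left(-21\right) = \left(31 + 13\right) \left(-21\right) = 44 \left(-21\right) = -924$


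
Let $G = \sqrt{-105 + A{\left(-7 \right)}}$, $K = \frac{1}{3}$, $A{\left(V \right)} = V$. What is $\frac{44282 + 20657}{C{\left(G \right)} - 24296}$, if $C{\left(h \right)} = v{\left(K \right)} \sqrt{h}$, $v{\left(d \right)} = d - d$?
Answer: $- \frac{64939}{24296} \approx -2.6728$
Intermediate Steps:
$K = \frac{1}{3} \approx 0.33333$
$v{\left(d \right)} = 0$
$G = 4 i \sqrt{7}$ ($G = \sqrt{-105 - 7} = \sqrt{-112} = 4 i \sqrt{7} \approx 10.583 i$)
$C{\left(h \right)} = 0$ ($C{\left(h \right)} = 0 \sqrt{h} = 0$)
$\frac{44282 + 20657}{C{\left(G \right)} - 24296} = \frac{44282 + 20657}{0 - 24296} = \frac{64939}{-24296} = 64939 \left(- \frac{1}{24296}\right) = - \frac{64939}{24296}$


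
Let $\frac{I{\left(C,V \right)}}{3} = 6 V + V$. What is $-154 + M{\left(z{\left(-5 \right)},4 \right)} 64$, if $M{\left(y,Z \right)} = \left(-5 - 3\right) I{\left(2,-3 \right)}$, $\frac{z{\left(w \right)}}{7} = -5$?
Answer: $32102$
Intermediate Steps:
$I{\left(C,V \right)} = 21 V$ ($I{\left(C,V \right)} = 3 \left(6 V + V\right) = 3 \cdot 7 V = 21 V$)
$z{\left(w \right)} = -35$ ($z{\left(w \right)} = 7 \left(-5\right) = -35$)
$M{\left(y,Z \right)} = 504$ ($M{\left(y,Z \right)} = \left(-5 - 3\right) 21 \left(-3\right) = \left(-8\right) \left(-63\right) = 504$)
$-154 + M{\left(z{\left(-5 \right)},4 \right)} 64 = -154 + 504 \cdot 64 = -154 + 32256 = 32102$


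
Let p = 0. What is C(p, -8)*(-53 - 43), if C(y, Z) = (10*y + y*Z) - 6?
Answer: 576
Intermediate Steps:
C(y, Z) = -6 + 10*y + Z*y (C(y, Z) = (10*y + Z*y) - 6 = -6 + 10*y + Z*y)
C(p, -8)*(-53 - 43) = (-6 + 10*0 - 8*0)*(-53 - 43) = (-6 + 0 + 0)*(-96) = -6*(-96) = 576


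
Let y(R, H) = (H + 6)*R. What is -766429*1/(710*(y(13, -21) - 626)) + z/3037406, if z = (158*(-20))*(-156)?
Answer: 1307653678387/885267165730 ≈ 1.4771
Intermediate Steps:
y(R, H) = R*(6 + H) (y(R, H) = (6 + H)*R = R*(6 + H))
z = 492960 (z = -3160*(-156) = 492960)
-766429*1/(710*(y(13, -21) - 626)) + z/3037406 = -766429*1/(710*(13*(6 - 21) - 626)) + 492960/3037406 = -766429*1/(710*(13*(-15) - 626)) + 492960*(1/3037406) = -766429*1/(710*(-195 - 626)) + 246480/1518703 = -766429/(710*(-821)) + 246480/1518703 = -766429/(-582910) + 246480/1518703 = -766429*(-1/582910) + 246480/1518703 = 766429/582910 + 246480/1518703 = 1307653678387/885267165730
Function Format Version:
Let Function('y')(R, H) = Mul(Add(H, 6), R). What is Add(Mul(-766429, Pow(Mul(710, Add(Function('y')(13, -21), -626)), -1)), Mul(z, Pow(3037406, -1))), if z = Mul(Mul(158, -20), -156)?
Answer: Rational(1307653678387, 885267165730) ≈ 1.4771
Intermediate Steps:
Function('y')(R, H) = Mul(R, Add(6, H)) (Function('y')(R, H) = Mul(Add(6, H), R) = Mul(R, Add(6, H)))
z = 492960 (z = Mul(-3160, -156) = 492960)
Add(Mul(-766429, Pow(Mul(710, Add(Function('y')(13, -21), -626)), -1)), Mul(z, Pow(3037406, -1))) = Add(Mul(-766429, Pow(Mul(710, Add(Mul(13, Add(6, -21)), -626)), -1)), Mul(492960, Pow(3037406, -1))) = Add(Mul(-766429, Pow(Mul(710, Add(Mul(13, -15), -626)), -1)), Mul(492960, Rational(1, 3037406))) = Add(Mul(-766429, Pow(Mul(710, Add(-195, -626)), -1)), Rational(246480, 1518703)) = Add(Mul(-766429, Pow(Mul(710, -821), -1)), Rational(246480, 1518703)) = Add(Mul(-766429, Pow(-582910, -1)), Rational(246480, 1518703)) = Add(Mul(-766429, Rational(-1, 582910)), Rational(246480, 1518703)) = Add(Rational(766429, 582910), Rational(246480, 1518703)) = Rational(1307653678387, 885267165730)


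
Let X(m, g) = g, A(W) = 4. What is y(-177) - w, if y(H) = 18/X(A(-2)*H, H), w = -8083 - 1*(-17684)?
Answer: -566465/59 ≈ -9601.1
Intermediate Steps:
w = 9601 (w = -8083 + 17684 = 9601)
y(H) = 18/H
y(-177) - w = 18/(-177) - 1*9601 = 18*(-1/177) - 9601 = -6/59 - 9601 = -566465/59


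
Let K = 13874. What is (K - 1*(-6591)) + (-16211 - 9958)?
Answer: -5704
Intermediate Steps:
(K - 1*(-6591)) + (-16211 - 9958) = (13874 - 1*(-6591)) + (-16211 - 9958) = (13874 + 6591) - 26169 = 20465 - 26169 = -5704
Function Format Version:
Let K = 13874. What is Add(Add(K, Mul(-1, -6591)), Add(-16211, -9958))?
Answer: -5704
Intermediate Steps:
Add(Add(K, Mul(-1, -6591)), Add(-16211, -9958)) = Add(Add(13874, Mul(-1, -6591)), Add(-16211, -9958)) = Add(Add(13874, 6591), -26169) = Add(20465, -26169) = -5704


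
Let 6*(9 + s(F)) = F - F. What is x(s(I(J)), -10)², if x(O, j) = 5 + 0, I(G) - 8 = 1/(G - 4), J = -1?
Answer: 25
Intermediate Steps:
I(G) = 8 + 1/(-4 + G) (I(G) = 8 + 1/(G - 4) = 8 + 1/(-4 + G))
s(F) = -9 (s(F) = -9 + (F - F)/6 = -9 + (⅙)*0 = -9 + 0 = -9)
x(O, j) = 5
x(s(I(J)), -10)² = 5² = 25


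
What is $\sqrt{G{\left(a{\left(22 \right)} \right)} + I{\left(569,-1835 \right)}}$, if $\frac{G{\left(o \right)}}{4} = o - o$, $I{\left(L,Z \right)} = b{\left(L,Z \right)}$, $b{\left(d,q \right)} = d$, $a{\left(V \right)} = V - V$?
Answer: $\sqrt{569} \approx 23.854$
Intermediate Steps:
$a{\left(V \right)} = 0$
$I{\left(L,Z \right)} = L$
$G{\left(o \right)} = 0$ ($G{\left(o \right)} = 4 \left(o - o\right) = 4 \cdot 0 = 0$)
$\sqrt{G{\left(a{\left(22 \right)} \right)} + I{\left(569,-1835 \right)}} = \sqrt{0 + 569} = \sqrt{569}$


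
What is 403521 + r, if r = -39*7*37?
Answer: 393420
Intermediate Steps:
r = -10101 (r = -273*37 = -10101)
403521 + r = 403521 - 10101 = 393420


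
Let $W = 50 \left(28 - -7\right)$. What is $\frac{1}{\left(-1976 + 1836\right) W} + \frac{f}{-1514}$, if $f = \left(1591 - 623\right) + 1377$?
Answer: $- \frac{287263257}{185465000} \approx -1.5489$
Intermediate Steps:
$f = 2345$ ($f = 968 + 1377 = 2345$)
$W = 1750$ ($W = 50 \left(28 + 7\right) = 50 \cdot 35 = 1750$)
$\frac{1}{\left(-1976 + 1836\right) W} + \frac{f}{-1514} = \frac{1}{\left(-1976 + 1836\right) 1750} + \frac{2345}{-1514} = \frac{1}{-140} \cdot \frac{1}{1750} + 2345 \left(- \frac{1}{1514}\right) = \left(- \frac{1}{140}\right) \frac{1}{1750} - \frac{2345}{1514} = - \frac{1}{245000} - \frac{2345}{1514} = - \frac{287263257}{185465000}$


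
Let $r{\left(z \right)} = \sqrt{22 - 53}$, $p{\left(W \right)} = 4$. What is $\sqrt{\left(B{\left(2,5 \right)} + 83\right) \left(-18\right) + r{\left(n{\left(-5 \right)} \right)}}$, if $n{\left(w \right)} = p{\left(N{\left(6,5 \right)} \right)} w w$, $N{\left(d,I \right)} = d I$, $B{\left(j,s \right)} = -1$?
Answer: $\sqrt{-1476 + i \sqrt{31}} \approx 0.07246 + 38.419 i$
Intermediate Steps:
$N{\left(d,I \right)} = I d$
$n{\left(w \right)} = 4 w^{2}$ ($n{\left(w \right)} = 4 w w = 4 w^{2}$)
$r{\left(z \right)} = i \sqrt{31}$ ($r{\left(z \right)} = \sqrt{-31} = i \sqrt{31}$)
$\sqrt{\left(B{\left(2,5 \right)} + 83\right) \left(-18\right) + r{\left(n{\left(-5 \right)} \right)}} = \sqrt{\left(-1 + 83\right) \left(-18\right) + i \sqrt{31}} = \sqrt{82 \left(-18\right) + i \sqrt{31}} = \sqrt{-1476 + i \sqrt{31}}$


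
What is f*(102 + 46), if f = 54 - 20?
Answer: 5032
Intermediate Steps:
f = 34
f*(102 + 46) = 34*(102 + 46) = 34*148 = 5032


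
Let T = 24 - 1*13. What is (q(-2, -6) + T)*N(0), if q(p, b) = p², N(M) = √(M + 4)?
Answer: 30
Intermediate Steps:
N(M) = √(4 + M)
T = 11 (T = 24 - 13 = 11)
(q(-2, -6) + T)*N(0) = ((-2)² + 11)*√(4 + 0) = (4 + 11)*√4 = 15*2 = 30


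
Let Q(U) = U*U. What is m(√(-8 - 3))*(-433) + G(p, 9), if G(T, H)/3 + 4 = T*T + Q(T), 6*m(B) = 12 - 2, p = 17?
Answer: 3001/3 ≈ 1000.3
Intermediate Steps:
Q(U) = U²
m(B) = 5/3 (m(B) = (12 - 2)/6 = (⅙)*10 = 5/3)
G(T, H) = -12 + 6*T² (G(T, H) = -12 + 3*(T*T + T²) = -12 + 3*(T² + T²) = -12 + 3*(2*T²) = -12 + 6*T²)
m(√(-8 - 3))*(-433) + G(p, 9) = (5/3)*(-433) + (-12 + 6*17²) = -2165/3 + (-12 + 6*289) = -2165/3 + (-12 + 1734) = -2165/3 + 1722 = 3001/3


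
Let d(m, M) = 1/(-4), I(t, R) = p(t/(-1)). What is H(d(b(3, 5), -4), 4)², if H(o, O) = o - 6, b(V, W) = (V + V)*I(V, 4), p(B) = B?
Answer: 625/16 ≈ 39.063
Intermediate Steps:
I(t, R) = -t (I(t, R) = t/(-1) = t*(-1) = -t)
b(V, W) = -2*V² (b(V, W) = (V + V)*(-V) = (2*V)*(-V) = -2*V²)
d(m, M) = -¼
H(o, O) = -6 + o
H(d(b(3, 5), -4), 4)² = (-6 - ¼)² = (-25/4)² = 625/16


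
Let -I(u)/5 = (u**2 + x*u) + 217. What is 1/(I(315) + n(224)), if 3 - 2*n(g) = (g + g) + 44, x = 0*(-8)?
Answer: -2/994909 ≈ -2.0102e-6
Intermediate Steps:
x = 0
n(g) = -41/2 - g (n(g) = 3/2 - ((g + g) + 44)/2 = 3/2 - (2*g + 44)/2 = 3/2 - (44 + 2*g)/2 = 3/2 + (-22 - g) = -41/2 - g)
I(u) = -1085 - 5*u**2 (I(u) = -5*((u**2 + 0*u) + 217) = -5*((u**2 + 0) + 217) = -5*(u**2 + 217) = -5*(217 + u**2) = -1085 - 5*u**2)
1/(I(315) + n(224)) = 1/((-1085 - 5*315**2) + (-41/2 - 1*224)) = 1/((-1085 - 5*99225) + (-41/2 - 224)) = 1/((-1085 - 496125) - 489/2) = 1/(-497210 - 489/2) = 1/(-994909/2) = -2/994909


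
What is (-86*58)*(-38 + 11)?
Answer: 134676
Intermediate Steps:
(-86*58)*(-38 + 11) = -4988*(-27) = 134676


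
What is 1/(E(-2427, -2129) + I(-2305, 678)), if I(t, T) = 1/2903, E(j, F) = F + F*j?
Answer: 2903/14993861463 ≈ 1.9361e-7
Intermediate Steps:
I(t, T) = 1/2903
1/(E(-2427, -2129) + I(-2305, 678)) = 1/(-2129*(1 - 2427) + 1/2903) = 1/(-2129*(-2426) + 1/2903) = 1/(5164954 + 1/2903) = 1/(14993861463/2903) = 2903/14993861463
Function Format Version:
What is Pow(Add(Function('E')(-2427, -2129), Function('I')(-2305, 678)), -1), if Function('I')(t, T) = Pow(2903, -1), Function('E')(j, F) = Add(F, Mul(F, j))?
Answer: Rational(2903, 14993861463) ≈ 1.9361e-7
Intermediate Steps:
Function('I')(t, T) = Rational(1, 2903)
Pow(Add(Function('E')(-2427, -2129), Function('I')(-2305, 678)), -1) = Pow(Add(Mul(-2129, Add(1, -2427)), Rational(1, 2903)), -1) = Pow(Add(Mul(-2129, -2426), Rational(1, 2903)), -1) = Pow(Add(5164954, Rational(1, 2903)), -1) = Pow(Rational(14993861463, 2903), -1) = Rational(2903, 14993861463)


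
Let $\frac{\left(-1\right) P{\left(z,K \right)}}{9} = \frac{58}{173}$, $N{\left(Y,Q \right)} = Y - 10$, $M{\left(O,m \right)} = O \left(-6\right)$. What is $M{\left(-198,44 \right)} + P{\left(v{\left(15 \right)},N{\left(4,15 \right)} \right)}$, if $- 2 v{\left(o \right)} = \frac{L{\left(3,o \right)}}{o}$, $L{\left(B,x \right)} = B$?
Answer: $\frac{205002}{173} \approx 1185.0$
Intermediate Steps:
$M{\left(O,m \right)} = - 6 O$
$N{\left(Y,Q \right)} = -10 + Y$
$v{\left(o \right)} = - \frac{3}{2 o}$ ($v{\left(o \right)} = - \frac{3 \frac{1}{o}}{2} = - \frac{3}{2 o}$)
$P{\left(z,K \right)} = - \frac{522}{173}$ ($P{\left(z,K \right)} = - 9 \cdot \frac{58}{173} = - 9 \cdot 58 \cdot \frac{1}{173} = \left(-9\right) \frac{58}{173} = - \frac{522}{173}$)
$M{\left(-198,44 \right)} + P{\left(v{\left(15 \right)},N{\left(4,15 \right)} \right)} = \left(-6\right) \left(-198\right) - \frac{522}{173} = 1188 - \frac{522}{173} = \frac{205002}{173}$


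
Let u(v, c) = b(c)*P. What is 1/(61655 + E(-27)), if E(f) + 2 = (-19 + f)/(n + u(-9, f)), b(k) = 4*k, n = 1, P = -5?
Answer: 541/33354227 ≈ 1.6220e-5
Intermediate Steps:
u(v, c) = -20*c (u(v, c) = (4*c)*(-5) = -20*c)
E(f) = -2 + (-19 + f)/(1 - 20*f)
1/(61655 + E(-27)) = 1/(61655 + (21 - 41*(-27))/(-1 + 20*(-27))) = 1/(61655 + (21 + 1107)/(-1 - 540)) = 1/(61655 + 1128/(-541)) = 1/(61655 - 1/541*1128) = 1/(61655 - 1128/541) = 1/(33354227/541) = 541/33354227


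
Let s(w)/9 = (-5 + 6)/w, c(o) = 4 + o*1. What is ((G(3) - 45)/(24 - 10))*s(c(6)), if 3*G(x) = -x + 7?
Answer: -393/140 ≈ -2.8071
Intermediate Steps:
G(x) = 7/3 - x/3 (G(x) = (-x + 7)/3 = (7 - x)/3 = 7/3 - x/3)
c(o) = 4 + o
s(w) = 9/w (s(w) = 9*((-5 + 6)/w) = 9*(1/w) = 9/w)
((G(3) - 45)/(24 - 10))*s(c(6)) = (((7/3 - ⅓*3) - 45)/(24 - 10))*(9/(4 + 6)) = (((7/3 - 1) - 45)/14)*(9/10) = ((4/3 - 45)*(1/14))*(9*(⅒)) = -131/3*1/14*(9/10) = -131/42*9/10 = -393/140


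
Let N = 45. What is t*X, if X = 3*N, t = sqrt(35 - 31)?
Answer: 270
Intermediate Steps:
t = 2 (t = sqrt(4) = 2)
X = 135 (X = 3*45 = 135)
t*X = 2*135 = 270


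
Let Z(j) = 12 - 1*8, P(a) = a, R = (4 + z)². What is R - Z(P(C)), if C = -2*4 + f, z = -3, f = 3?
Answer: -3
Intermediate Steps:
R = 1 (R = (4 - 3)² = 1² = 1)
C = -5 (C = -2*4 + 3 = -8 + 3 = -5)
Z(j) = 4 (Z(j) = 12 - 8 = 4)
R - Z(P(C)) = 1 - 1*4 = 1 - 4 = -3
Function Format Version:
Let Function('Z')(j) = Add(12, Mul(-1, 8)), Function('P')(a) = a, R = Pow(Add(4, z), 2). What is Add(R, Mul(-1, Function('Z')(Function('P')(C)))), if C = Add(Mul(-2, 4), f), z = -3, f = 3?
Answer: -3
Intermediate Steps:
R = 1 (R = Pow(Add(4, -3), 2) = Pow(1, 2) = 1)
C = -5 (C = Add(Mul(-2, 4), 3) = Add(-8, 3) = -5)
Function('Z')(j) = 4 (Function('Z')(j) = Add(12, -8) = 4)
Add(R, Mul(-1, Function('Z')(Function('P')(C)))) = Add(1, Mul(-1, 4)) = Add(1, -4) = -3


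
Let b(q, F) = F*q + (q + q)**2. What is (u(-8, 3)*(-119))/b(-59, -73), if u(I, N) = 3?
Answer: -119/6077 ≈ -0.019582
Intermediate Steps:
b(q, F) = 4*q**2 + F*q (b(q, F) = F*q + (2*q)**2 = F*q + 4*q**2 = 4*q**2 + F*q)
(u(-8, 3)*(-119))/b(-59, -73) = (3*(-119))/((-59*(-73 + 4*(-59)))) = -357*(-1/(59*(-73 - 236))) = -357/((-59*(-309))) = -357/18231 = -357*1/18231 = -119/6077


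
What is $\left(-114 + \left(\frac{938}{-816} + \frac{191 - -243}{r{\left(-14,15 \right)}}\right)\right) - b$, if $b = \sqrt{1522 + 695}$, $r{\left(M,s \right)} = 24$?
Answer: $- \frac{13201}{136} - \sqrt{2217} \approx -144.15$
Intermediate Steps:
$b = \sqrt{2217} \approx 47.085$
$\left(-114 + \left(\frac{938}{-816} + \frac{191 - -243}{r{\left(-14,15 \right)}}\right)\right) - b = \left(-114 + \left(\frac{938}{-816} + \frac{191 - -243}{24}\right)\right) - \sqrt{2217} = \left(-114 + \left(938 \left(- \frac{1}{816}\right) + \left(191 + 243\right) \frac{1}{24}\right)\right) - \sqrt{2217} = \left(-114 + \left(- \frac{469}{408} + 434 \cdot \frac{1}{24}\right)\right) - \sqrt{2217} = \left(-114 + \left(- \frac{469}{408} + \frac{217}{12}\right)\right) - \sqrt{2217} = \left(-114 + \frac{2303}{136}\right) - \sqrt{2217} = - \frac{13201}{136} - \sqrt{2217}$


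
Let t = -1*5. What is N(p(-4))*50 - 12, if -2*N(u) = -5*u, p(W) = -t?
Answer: 613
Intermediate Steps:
t = -5
p(W) = 5 (p(W) = -1*(-5) = 5)
N(u) = 5*u/2 (N(u) = -(-5)*u/2 = 5*u/2)
N(p(-4))*50 - 12 = ((5/2)*5)*50 - 12 = (25/2)*50 - 12 = 625 - 12 = 613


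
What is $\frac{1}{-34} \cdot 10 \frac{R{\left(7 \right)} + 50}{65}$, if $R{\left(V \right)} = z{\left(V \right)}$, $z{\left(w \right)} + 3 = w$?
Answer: $- \frac{54}{221} \approx -0.24434$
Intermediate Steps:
$z{\left(w \right)} = -3 + w$
$R{\left(V \right)} = -3 + V$
$\frac{1}{-34} \cdot 10 \frac{R{\left(7 \right)} + 50}{65} = \frac{1}{-34} \cdot 10 \frac{\left(-3 + 7\right) + 50}{65} = \left(- \frac{1}{34}\right) 10 \left(4 + 50\right) \frac{1}{65} = - \frac{5 \cdot 54 \cdot \frac{1}{65}}{17} = \left(- \frac{5}{17}\right) \frac{54}{65} = - \frac{54}{221}$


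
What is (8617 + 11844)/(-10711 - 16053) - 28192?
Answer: -754551149/26764 ≈ -28193.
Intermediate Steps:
(8617 + 11844)/(-10711 - 16053) - 28192 = 20461/(-26764) - 28192 = 20461*(-1/26764) - 28192 = -20461/26764 - 28192 = -754551149/26764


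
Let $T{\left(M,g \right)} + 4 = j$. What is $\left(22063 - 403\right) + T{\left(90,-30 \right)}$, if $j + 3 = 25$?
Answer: $21678$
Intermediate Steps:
$j = 22$ ($j = -3 + 25 = 22$)
$T{\left(M,g \right)} = 18$ ($T{\left(M,g \right)} = -4 + 22 = 18$)
$\left(22063 - 403\right) + T{\left(90,-30 \right)} = \left(22063 - 403\right) + 18 = 21660 + 18 = 21678$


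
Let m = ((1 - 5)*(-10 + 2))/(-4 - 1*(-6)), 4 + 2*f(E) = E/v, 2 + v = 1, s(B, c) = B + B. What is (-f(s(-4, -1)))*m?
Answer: -32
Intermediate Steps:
s(B, c) = 2*B
v = -1 (v = -2 + 1 = -1)
f(E) = -2 - E/2 (f(E) = -2 + (E/(-1))/2 = -2 + (E*(-1))/2 = -2 + (-E)/2 = -2 - E/2)
m = 16 (m = (-4*(-8))/(-4 + 6) = 32/2 = 32*(½) = 16)
(-f(s(-4, -1)))*m = -(-2 - (-4))*16 = -(-2 - ½*(-8))*16 = -(-2 + 4)*16 = -1*2*16 = -2*16 = -32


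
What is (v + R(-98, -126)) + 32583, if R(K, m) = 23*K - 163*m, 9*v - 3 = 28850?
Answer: 486656/9 ≈ 54073.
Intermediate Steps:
v = 28853/9 (v = 1/3 + (1/9)*28850 = 1/3 + 28850/9 = 28853/9 ≈ 3205.9)
R(K, m) = -163*m + 23*K
(v + R(-98, -126)) + 32583 = (28853/9 + (-163*(-126) + 23*(-98))) + 32583 = (28853/9 + (20538 - 2254)) + 32583 = (28853/9 + 18284) + 32583 = 193409/9 + 32583 = 486656/9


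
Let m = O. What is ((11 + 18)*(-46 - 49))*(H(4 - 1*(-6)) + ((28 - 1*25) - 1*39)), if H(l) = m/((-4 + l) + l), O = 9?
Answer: 1562085/16 ≈ 97630.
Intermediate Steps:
m = 9
H(l) = 9/(-4 + 2*l) (H(l) = 9/((-4 + l) + l) = 9/(-4 + 2*l))
((11 + 18)*(-46 - 49))*(H(4 - 1*(-6)) + ((28 - 1*25) - 1*39)) = ((11 + 18)*(-46 - 49))*(9/(2*(-2 + (4 - 1*(-6)))) + ((28 - 1*25) - 1*39)) = (29*(-95))*(9/(2*(-2 + (4 + 6))) + ((28 - 25) - 39)) = -2755*(9/(2*(-2 + 10)) + (3 - 39)) = -2755*((9/2)/8 - 36) = -2755*((9/2)*(⅛) - 36) = -2755*(9/16 - 36) = -2755*(-567/16) = 1562085/16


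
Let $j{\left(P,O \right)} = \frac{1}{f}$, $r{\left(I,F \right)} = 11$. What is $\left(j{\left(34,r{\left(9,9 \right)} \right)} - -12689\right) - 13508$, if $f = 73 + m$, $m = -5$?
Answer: $- \frac{55691}{68} \approx -818.99$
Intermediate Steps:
$f = 68$ ($f = 73 - 5 = 68$)
$j{\left(P,O \right)} = \frac{1}{68}$
$\left(j{\left(34,r{\left(9,9 \right)} \right)} - -12689\right) - 13508 = \left(\frac{1}{68} - -12689\right) - 13508 = \left(\frac{1}{68} + 12689\right) - 13508 = \frac{862853}{68} - 13508 = - \frac{55691}{68}$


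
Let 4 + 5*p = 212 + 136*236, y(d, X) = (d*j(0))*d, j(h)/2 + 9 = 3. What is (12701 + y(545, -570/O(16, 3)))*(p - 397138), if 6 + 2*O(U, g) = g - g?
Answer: 6937643764214/5 ≈ 1.3875e+12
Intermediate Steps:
O(U, g) = -3 (O(U, g) = -3 + (g - g)/2 = -3 + (½)*0 = -3 + 0 = -3)
j(h) = -12 (j(h) = -18 + 2*3 = -18 + 6 = -12)
y(d, X) = -12*d² (y(d, X) = (d*(-12))*d = (-12*d)*d = -12*d²)
p = 32304/5 (p = -⅘ + (212 + 136*236)/5 = -⅘ + (212 + 32096)/5 = -⅘ + (⅕)*32308 = -⅘ + 32308/5 = 32304/5 ≈ 6460.8)
(12701 + y(545, -570/O(16, 3)))*(p - 397138) = (12701 - 12*545²)*(32304/5 - 397138) = (12701 - 12*297025)*(-1953386/5) = (12701 - 3564300)*(-1953386/5) = -3551599*(-1953386/5) = 6937643764214/5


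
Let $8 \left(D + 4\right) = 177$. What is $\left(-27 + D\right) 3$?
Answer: $- \frac{213}{8} \approx -26.625$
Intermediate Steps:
$D = \frac{145}{8}$ ($D = -4 + \frac{1}{8} \cdot 177 = -4 + \frac{177}{8} = \frac{145}{8} \approx 18.125$)
$\left(-27 + D\right) 3 = \left(-27 + \frac{145}{8}\right) 3 = \left(- \frac{71}{8}\right) 3 = - \frac{213}{8}$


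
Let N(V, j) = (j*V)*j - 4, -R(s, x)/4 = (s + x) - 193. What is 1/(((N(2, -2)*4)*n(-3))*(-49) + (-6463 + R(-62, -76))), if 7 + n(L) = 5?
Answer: -1/3571 ≈ -0.00028003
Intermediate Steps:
n(L) = -2 (n(L) = -7 + 5 = -2)
R(s, x) = 772 - 4*s - 4*x (R(s, x) = -4*((s + x) - 193) = -4*(-193 + s + x) = 772 - 4*s - 4*x)
N(V, j) = -4 + V*j**2 (N(V, j) = (V*j)*j - 4 = V*j**2 - 4 = -4 + V*j**2)
1/(((N(2, -2)*4)*n(-3))*(-49) + (-6463 + R(-62, -76))) = 1/((((-4 + 2*(-2)**2)*4)*(-2))*(-49) + (-6463 + (772 - 4*(-62) - 4*(-76)))) = 1/((((-4 + 2*4)*4)*(-2))*(-49) + (-6463 + (772 + 248 + 304))) = 1/((((-4 + 8)*4)*(-2))*(-49) + (-6463 + 1324)) = 1/(((4*4)*(-2))*(-49) - 5139) = 1/((16*(-2))*(-49) - 5139) = 1/(-32*(-49) - 5139) = 1/(1568 - 5139) = 1/(-3571) = -1/3571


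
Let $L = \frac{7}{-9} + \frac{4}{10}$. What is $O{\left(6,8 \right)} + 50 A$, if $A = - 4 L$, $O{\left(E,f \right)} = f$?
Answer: $\frac{752}{9} \approx 83.556$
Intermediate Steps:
$L = - \frac{17}{45}$ ($L = 7 \left(- \frac{1}{9}\right) + 4 \cdot \frac{1}{10} = - \frac{7}{9} + \frac{2}{5} = - \frac{17}{45} \approx -0.37778$)
$A = \frac{68}{45}$ ($A = \left(-4\right) \left(- \frac{17}{45}\right) = \frac{68}{45} \approx 1.5111$)
$O{\left(6,8 \right)} + 50 A = 8 + 50 \cdot \frac{68}{45} = 8 + \frac{680}{9} = \frac{752}{9}$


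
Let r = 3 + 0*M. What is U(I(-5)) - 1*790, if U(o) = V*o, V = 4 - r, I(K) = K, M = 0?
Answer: -795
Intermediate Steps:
r = 3 (r = 3 + 0*0 = 3 + 0 = 3)
V = 1 (V = 4 - 1*3 = 4 - 3 = 1)
U(o) = o (U(o) = 1*o = o)
U(I(-5)) - 1*790 = -5 - 1*790 = -5 - 790 = -795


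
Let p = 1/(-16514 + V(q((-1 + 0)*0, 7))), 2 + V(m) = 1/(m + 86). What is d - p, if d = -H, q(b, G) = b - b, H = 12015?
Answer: -17065805539/1420375 ≈ -12015.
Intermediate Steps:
q(b, G) = 0
V(m) = -2 + 1/(86 + m) (V(m) = -2 + 1/(m + 86) = -2 + 1/(86 + m))
p = -86/1420375 (p = 1/(-16514 + (-171 - 2*0)/(86 + 0)) = 1/(-16514 + (-171 + 0)/86) = 1/(-16514 + (1/86)*(-171)) = 1/(-16514 - 171/86) = 1/(-1420375/86) = -86/1420375 ≈ -6.0547e-5)
d = -12015 (d = -1*12015 = -12015)
d - p = -12015 - 1*(-86/1420375) = -12015 + 86/1420375 = -17065805539/1420375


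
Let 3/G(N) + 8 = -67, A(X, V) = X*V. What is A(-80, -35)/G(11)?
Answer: -70000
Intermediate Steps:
A(X, V) = V*X
G(N) = -1/25 (G(N) = 3/(-8 - 67) = 3/(-75) = 3*(-1/75) = -1/25)
A(-80, -35)/G(11) = (-35*(-80))/(-1/25) = 2800*(-25) = -70000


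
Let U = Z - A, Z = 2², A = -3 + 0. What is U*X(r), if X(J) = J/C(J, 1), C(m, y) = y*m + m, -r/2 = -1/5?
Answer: 7/2 ≈ 3.5000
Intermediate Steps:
A = -3
Z = 4
r = ⅖ (r = -(-2)/5 = -2*(-⅕) = ⅖ ≈ 0.40000)
C(m, y) = m + m*y (C(m, y) = m*y + m = m + m*y)
X(J) = ½ (X(J) = J/((J*(1 + 1))) = J/((J*2)) = J/((2*J)) = J*(1/(2*J)) = ½)
U = 7 (U = 4 - 1*(-3) = 4 + 3 = 7)
U*X(r) = 7*(½) = 7/2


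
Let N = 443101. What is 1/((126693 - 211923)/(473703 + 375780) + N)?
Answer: 94387/41822964617 ≈ 2.2568e-6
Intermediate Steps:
1/((126693 - 211923)/(473703 + 375780) + N) = 1/((126693 - 211923)/(473703 + 375780) + 443101) = 1/(-85230/849483 + 443101) = 1/(-85230*1/849483 + 443101) = 1/(-9470/94387 + 443101) = 1/(41822964617/94387) = 94387/41822964617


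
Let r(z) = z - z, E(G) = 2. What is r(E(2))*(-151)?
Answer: 0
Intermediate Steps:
r(z) = 0
r(E(2))*(-151) = 0*(-151) = 0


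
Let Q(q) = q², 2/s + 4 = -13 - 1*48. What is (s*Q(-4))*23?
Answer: -736/65 ≈ -11.323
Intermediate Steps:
s = -2/65 (s = 2/(-4 + (-13 - 1*48)) = 2/(-4 + (-13 - 48)) = 2/(-4 - 61) = 2/(-65) = 2*(-1/65) = -2/65 ≈ -0.030769)
(s*Q(-4))*23 = -2/65*(-4)²*23 = -2/65*16*23 = -32/65*23 = -736/65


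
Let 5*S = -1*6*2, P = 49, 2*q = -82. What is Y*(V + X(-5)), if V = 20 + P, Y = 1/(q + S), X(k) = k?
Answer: -320/217 ≈ -1.4747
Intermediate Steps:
q = -41 (q = (½)*(-82) = -41)
S = -12/5 (S = (-1*6*2)/5 = (-6*2)/5 = (⅕)*(-12) = -12/5 ≈ -2.4000)
Y = -5/217 (Y = 1/(-41 - 12/5) = 1/(-217/5) = -5/217 ≈ -0.023041)
V = 69 (V = 20 + 49 = 69)
Y*(V + X(-5)) = -5*(69 - 5)/217 = -5/217*64 = -320/217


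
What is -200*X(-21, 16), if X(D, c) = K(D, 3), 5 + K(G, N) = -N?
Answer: 1600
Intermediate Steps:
K(G, N) = -5 - N
X(D, c) = -8 (X(D, c) = -5 - 1*3 = -5 - 3 = -8)
-200*X(-21, 16) = -200*(-8) = 1600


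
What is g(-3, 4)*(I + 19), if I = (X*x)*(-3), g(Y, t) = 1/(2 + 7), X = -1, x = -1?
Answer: 16/9 ≈ 1.7778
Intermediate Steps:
g(Y, t) = 1/9
I = -3 (I = -1*(-1)*(-3) = 1*(-3) = -3)
g(-3, 4)*(I + 19) = (-3 + 19)/9 = (1/9)*16 = 16/9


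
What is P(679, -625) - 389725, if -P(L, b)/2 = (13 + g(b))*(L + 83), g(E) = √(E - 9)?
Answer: -409537 - 1524*I*√634 ≈ -4.0954e+5 - 38373.0*I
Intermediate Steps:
g(E) = √(-9 + E)
P(L, b) = -2*(13 + √(-9 + b))*(83 + L) (P(L, b) = -2*(13 + √(-9 + b))*(L + 83) = -2*(13 + √(-9 + b))*(83 + L))
P(679, -625) - 389725 = (-2158 - 166*√(-9 - 625) - 26*679 - 2*679*√(-9 - 625)) - 389725 = (-2158 - 166*I*√634 - 17654 - 2*679*√(-634)) - 389725 = (-2158 - 166*I*√634 - 17654 - 2*679*I*√634) - 389725 = (-2158 - 166*I*√634 - 17654 - 1358*I*√634) - 389725 = (-19812 - 1524*I*√634) - 389725 = -409537 - 1524*I*√634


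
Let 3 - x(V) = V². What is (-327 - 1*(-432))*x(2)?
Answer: -105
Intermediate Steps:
x(V) = 3 - V²
(-327 - 1*(-432))*x(2) = (-327 - 1*(-432))*(3 - 1*2²) = (-327 + 432)*(3 - 1*4) = 105*(3 - 4) = 105*(-1) = -105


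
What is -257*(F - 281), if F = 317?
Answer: -9252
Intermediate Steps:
-257*(F - 281) = -257*(317 - 281) = -257*36 = -9252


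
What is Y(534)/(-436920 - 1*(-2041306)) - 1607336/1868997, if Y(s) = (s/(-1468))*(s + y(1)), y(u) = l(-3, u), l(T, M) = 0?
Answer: -946548205807565/1100483491849014 ≈ -0.86012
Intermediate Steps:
y(u) = 0
Y(s) = -s²/1468 (Y(s) = (s/(-1468))*(s + 0) = (s*(-1/1468))*s = (-s/1468)*s = -s²/1468)
Y(534)/(-436920 - 1*(-2041306)) - 1607336/1868997 = (-1/1468*534²)/(-436920 - 1*(-2041306)) - 1607336/1868997 = (-1/1468*285156)/(-436920 + 2041306) - 1607336*1/1868997 = -71289/367/1604386 - 1607336/1868997 = -71289/367*1/1604386 - 1607336/1868997 = -71289/588809662 - 1607336/1868997 = -946548205807565/1100483491849014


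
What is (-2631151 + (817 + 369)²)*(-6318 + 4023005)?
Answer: -4918654149285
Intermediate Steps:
(-2631151 + (817 + 369)²)*(-6318 + 4023005) = (-2631151 + 1186²)*4016687 = (-2631151 + 1406596)*4016687 = -1224555*4016687 = -4918654149285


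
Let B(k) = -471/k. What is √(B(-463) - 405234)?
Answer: I*√86869389273/463 ≈ 636.58*I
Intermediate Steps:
√(B(-463) - 405234) = √(-471/(-463) - 405234) = √(-471*(-1/463) - 405234) = √(471/463 - 405234) = √(-187622871/463) = I*√86869389273/463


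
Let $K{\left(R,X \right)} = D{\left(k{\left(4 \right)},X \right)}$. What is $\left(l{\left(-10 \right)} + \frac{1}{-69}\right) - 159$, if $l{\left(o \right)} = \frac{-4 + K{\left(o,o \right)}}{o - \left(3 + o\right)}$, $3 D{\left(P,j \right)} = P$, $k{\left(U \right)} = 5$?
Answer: $- \frac{32755}{207} \approx -158.24$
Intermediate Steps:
$D{\left(P,j \right)} = \frac{P}{3}$
$K{\left(R,X \right)} = \frac{5}{3}$ ($K{\left(R,X \right)} = \frac{1}{3} \cdot 5 = \frac{5}{3}$)
$l{\left(o \right)} = \frac{7}{9}$ ($l{\left(o \right)} = \frac{-4 + \frac{5}{3}}{o - \left(3 + o\right)} = - \frac{7}{3 \left(-3\right)} = \left(- \frac{7}{3}\right) \left(- \frac{1}{3}\right) = \frac{7}{9}$)
$\left(l{\left(-10 \right)} + \frac{1}{-69}\right) - 159 = \left(\frac{7}{9} + \frac{1}{-69}\right) - 159 = \left(\frac{7}{9} - \frac{1}{69}\right) - 159 = \frac{158}{207} - 159 = - \frac{32755}{207}$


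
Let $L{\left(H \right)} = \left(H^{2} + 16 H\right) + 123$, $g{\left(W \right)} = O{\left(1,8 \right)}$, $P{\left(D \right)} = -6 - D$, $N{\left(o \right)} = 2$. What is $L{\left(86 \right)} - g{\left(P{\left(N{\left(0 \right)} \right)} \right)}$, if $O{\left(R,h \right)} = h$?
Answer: $8887$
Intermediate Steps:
$g{\left(W \right)} = 8$
$L{\left(H \right)} = 123 + H^{2} + 16 H$
$L{\left(86 \right)} - g{\left(P{\left(N{\left(0 \right)} \right)} \right)} = \left(123 + 86^{2} + 16 \cdot 86\right) - 8 = \left(123 + 7396 + 1376\right) - 8 = 8895 - 8 = 8887$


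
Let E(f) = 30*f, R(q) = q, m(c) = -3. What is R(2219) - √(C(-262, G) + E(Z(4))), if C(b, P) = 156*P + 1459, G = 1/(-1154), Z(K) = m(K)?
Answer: 2219 - √455734795/577 ≈ 2182.0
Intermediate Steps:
Z(K) = -3
G = -1/1154 ≈ -0.00086655
C(b, P) = 1459 + 156*P
R(2219) - √(C(-262, G) + E(Z(4))) = 2219 - √((1459 + 156*(-1/1154)) + 30*(-3)) = 2219 - √((1459 - 78/577) - 90) = 2219 - √(841765/577 - 90) = 2219 - √(789835/577) = 2219 - √455734795/577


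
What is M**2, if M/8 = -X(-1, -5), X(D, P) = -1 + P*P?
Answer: 36864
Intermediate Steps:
X(D, P) = -1 + P**2
M = -192 (M = 8*(-(-1 + (-5)**2)) = 8*(-(-1 + 25)) = 8*(-1*24) = 8*(-24) = -192)
M**2 = (-192)**2 = 36864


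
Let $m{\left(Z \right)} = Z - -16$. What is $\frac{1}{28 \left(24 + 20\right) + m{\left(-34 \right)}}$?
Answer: $\frac{1}{1214} \approx 0.00082372$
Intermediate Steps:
$m{\left(Z \right)} = 16 + Z$ ($m{\left(Z \right)} = Z + 16 = 16 + Z$)
$\frac{1}{28 \left(24 + 20\right) + m{\left(-34 \right)}} = \frac{1}{28 \left(24 + 20\right) + \left(16 - 34\right)} = \frac{1}{28 \cdot 44 - 18} = \frac{1}{1232 - 18} = \frac{1}{1214}$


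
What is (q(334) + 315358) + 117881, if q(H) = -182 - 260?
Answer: 432797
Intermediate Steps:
q(H) = -442
(q(334) + 315358) + 117881 = (-442 + 315358) + 117881 = 314916 + 117881 = 432797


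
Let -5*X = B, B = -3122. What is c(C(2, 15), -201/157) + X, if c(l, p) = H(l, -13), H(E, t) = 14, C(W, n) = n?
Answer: 3192/5 ≈ 638.40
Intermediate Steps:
c(l, p) = 14
X = 3122/5 (X = -1/5*(-3122) = 3122/5 ≈ 624.40)
c(C(2, 15), -201/157) + X = 14 + 3122/5 = 3192/5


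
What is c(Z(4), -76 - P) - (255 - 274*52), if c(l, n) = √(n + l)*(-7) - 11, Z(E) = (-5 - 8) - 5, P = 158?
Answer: 13982 - 42*I*√7 ≈ 13982.0 - 111.12*I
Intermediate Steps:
Z(E) = -18 (Z(E) = -13 - 5 = -18)
c(l, n) = -11 - 7*√(l + n) (c(l, n) = √(l + n)*(-7) - 11 = -7*√(l + n) - 11 = -11 - 7*√(l + n))
c(Z(4), -76 - P) - (255 - 274*52) = (-11 - 7*√(-18 + (-76 - 1*158))) - (255 - 274*52) = (-11 - 7*√(-18 + (-76 - 158))) - (255 - 14248) = (-11 - 7*√(-18 - 234)) - 1*(-13993) = (-11 - 42*I*√7) + 13993 = 13982 - 42*I*√7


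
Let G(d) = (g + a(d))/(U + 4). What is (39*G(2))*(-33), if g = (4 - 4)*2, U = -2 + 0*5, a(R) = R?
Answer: -1287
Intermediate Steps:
U = -2 (U = -2 + 0 = -2)
g = 0 (g = 0*2 = 0)
G(d) = d/2 (G(d) = (0 + d)/(-2 + 4) = d/2)
(39*G(2))*(-33) = (39*((1/2)*2))*(-33) = (39*1)*(-33) = 39*(-33) = -1287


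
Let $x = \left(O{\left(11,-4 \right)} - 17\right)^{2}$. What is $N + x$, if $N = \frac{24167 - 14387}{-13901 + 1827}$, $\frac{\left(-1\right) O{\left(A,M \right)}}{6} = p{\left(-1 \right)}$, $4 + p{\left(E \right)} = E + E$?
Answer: $\frac{2174467}{6037} \approx 360.19$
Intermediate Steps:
$p{\left(E \right)} = -4 + 2 E$ ($p{\left(E \right)} = -4 + \left(E + E\right) = -4 + 2 E$)
$O{\left(A,M \right)} = 36$ ($O{\left(A,M \right)} = - 6 \left(-4 + 2 \left(-1\right)\right) = - 6 \left(-4 - 2\right) = \left(-6\right) \left(-6\right) = 36$)
$N = - \frac{4890}{6037}$ ($N = \frac{9780}{-12074} = 9780 \left(- \frac{1}{12074}\right) = - \frac{4890}{6037} \approx -0.81001$)
$x = 361$ ($x = \left(36 - 17\right)^{2} = 19^{2} = 361$)
$N + x = - \frac{4890}{6037} + 361 = \frac{2174467}{6037}$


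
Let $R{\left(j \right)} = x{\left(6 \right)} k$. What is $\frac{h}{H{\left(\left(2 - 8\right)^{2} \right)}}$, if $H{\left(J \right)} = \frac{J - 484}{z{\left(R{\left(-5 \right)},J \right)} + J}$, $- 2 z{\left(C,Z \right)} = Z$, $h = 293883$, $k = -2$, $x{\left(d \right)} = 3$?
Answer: $- \frac{2644947}{224} \approx -11808.0$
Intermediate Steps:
$R{\left(j \right)} = -6$ ($R{\left(j \right)} = 3 \left(-2\right) = -6$)
$z{\left(C,Z \right)} = - \frac{Z}{2}$
$H{\left(J \right)} = \frac{2 \left(-484 + J\right)}{J}$ ($H{\left(J \right)} = \frac{J - 484}{- \frac{J}{2} + J} = \frac{-484 + J}{\frac{1}{2} J} = \left(-484 + J\right) \frac{2}{J} = \frac{2 \left(-484 + J\right)}{J}$)
$\frac{h}{H{\left(\left(2 - 8\right)^{2} \right)}} = \frac{293883}{2 - \frac{968}{\left(2 - 8\right)^{2}}} = \frac{293883}{2 - \frac{968}{\left(-6\right)^{2}}} = \frac{293883}{2 - \frac{968}{36}} = \frac{293883}{2 - \frac{242}{9}} = \frac{293883}{- \frac{224}{9}} = 293883 \left(- \frac{9}{224}\right) = - \frac{2644947}{224}$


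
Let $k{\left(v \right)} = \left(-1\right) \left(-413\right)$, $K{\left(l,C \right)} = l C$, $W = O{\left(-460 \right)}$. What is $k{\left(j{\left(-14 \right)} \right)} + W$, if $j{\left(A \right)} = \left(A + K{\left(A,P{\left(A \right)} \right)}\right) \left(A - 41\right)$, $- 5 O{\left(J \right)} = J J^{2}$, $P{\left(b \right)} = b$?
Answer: $19467613$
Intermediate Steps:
$O{\left(J \right)} = - \frac{J^{3}}{5}$ ($O{\left(J \right)} = - \frac{J J^{2}}{5} = - \frac{J^{3}}{5}$)
$W = 19467200$ ($W = - \frac{\left(-460\right)^{3}}{5} = \left(- \frac{1}{5}\right) \left(-97336000\right) = 19467200$)
$K{\left(l,C \right)} = C l$
$j{\left(A \right)} = \left(-41 + A\right) \left(A + A^{2}\right)$ ($j{\left(A \right)} = \left(A + A A\right) \left(A - 41\right) = \left(A + A^{2}\right) \left(-41 + A\right) = \left(-41 + A\right) \left(A + A^{2}\right)$)
$k{\left(v \right)} = 413$
$k{\left(j{\left(-14 \right)} \right)} + W = 413 + 19467200 = 19467613$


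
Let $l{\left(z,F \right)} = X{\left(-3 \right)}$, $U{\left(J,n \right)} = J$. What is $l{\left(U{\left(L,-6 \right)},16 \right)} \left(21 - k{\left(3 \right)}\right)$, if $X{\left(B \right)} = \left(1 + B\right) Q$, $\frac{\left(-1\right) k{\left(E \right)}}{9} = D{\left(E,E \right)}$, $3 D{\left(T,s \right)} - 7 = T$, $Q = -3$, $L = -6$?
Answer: $306$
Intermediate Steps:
$D{\left(T,s \right)} = \frac{7}{3} + \frac{T}{3}$
$k{\left(E \right)} = -21 - 3 E$ ($k{\left(E \right)} = - 9 \left(\frac{7}{3} + \frac{E}{3}\right) = -21 - 3 E$)
$X{\left(B \right)} = -3 - 3 B$ ($X{\left(B \right)} = \left(1 + B\right) \left(-3\right) = -3 - 3 B$)
$l{\left(z,F \right)} = 6$ ($l{\left(z,F \right)} = -3 - -9 = -3 + 9 = 6$)
$l{\left(U{\left(L,-6 \right)},16 \right)} \left(21 - k{\left(3 \right)}\right) = 6 \left(21 - \left(-21 - 9\right)\right) = 6 \left(21 - -30\right) = 6 \left(21 + 30\right) = 6 \cdot 51 = 306$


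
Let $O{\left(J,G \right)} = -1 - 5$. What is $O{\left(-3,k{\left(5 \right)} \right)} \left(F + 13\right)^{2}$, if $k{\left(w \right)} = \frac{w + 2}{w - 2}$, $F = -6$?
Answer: $-294$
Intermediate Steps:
$k{\left(w \right)} = \frac{2 + w}{-2 + w}$
$O{\left(J,G \right)} = -6$ ($O{\left(J,G \right)} = -1 - 5 = -6$)
$O{\left(-3,k{\left(5 \right)} \right)} \left(F + 13\right)^{2} = - 6 \left(-6 + 13\right)^{2} = - 6 \cdot 7^{2} = \left(-6\right) 49 = -294$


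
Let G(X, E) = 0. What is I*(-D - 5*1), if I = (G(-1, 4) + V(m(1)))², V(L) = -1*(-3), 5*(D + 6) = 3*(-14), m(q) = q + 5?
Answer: 423/5 ≈ 84.600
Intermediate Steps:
m(q) = 5 + q
D = -72/5 (D = -6 + (3*(-14))/5 = -6 + (⅕)*(-42) = -6 - 42/5 = -72/5 ≈ -14.400)
V(L) = 3
I = 9 (I = (0 + 3)² = 3² = 9)
I*(-D - 5*1) = 9*(-1*(-72/5) - 5*1) = 9*(72/5 - 5) = 9*(47/5) = 423/5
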